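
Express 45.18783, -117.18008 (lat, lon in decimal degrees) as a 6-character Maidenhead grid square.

Add 180° to longitude and 90° to latitude: 62.8199, 135.1878.
Field: lon ⌊62.8199/20⌋ = 3 → D; lat ⌊135.1878/10⌋ = 13 → N.
Square: lon ⌊2.8199/2⌋ = 1; lat ⌊5.1878/1⌋ = 5.
Subsquare: lon ⌊0.8199/0.0833333⌋ = 9 → j; lat ⌊0.1878/0.0416667⌋ = 4 → e.

DN15je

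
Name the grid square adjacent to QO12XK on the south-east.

QO22aj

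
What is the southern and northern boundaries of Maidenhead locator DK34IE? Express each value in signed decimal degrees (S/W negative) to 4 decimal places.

Field D=3, K=10: +3·20° lon, +10·10° lat → SW at lon -120°, lat 10°.
Square 3, 4: +3·2° lon, +4·1° lat → SW at lon -114°, lat 14°.
Subsquare i=8, e=4: +8·0.0833333° lon, +4·0.0416667° lat → SW at lon -113.333°, lat 14.1667°.
Cell spans 0.0833333° lon × 0.0416667° lat.
south 14.1667, north 14.2083.

14.1667, 14.2083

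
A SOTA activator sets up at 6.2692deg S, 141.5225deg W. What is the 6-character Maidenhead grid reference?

BI93fr

Add 180° to longitude and 90° to latitude: 38.4775, 83.7308.
Field: 38.4775/20 → 1 → B, 83.7308/10 → 8 → I; chars BI.
Square: 18.4775/2 → 9, 3.7308/1 → 3; chars 93.
Subsquare: 0.4775/0.0833333 → 5 → f, 0.7308/0.0416667 → 17 → r; chars fr.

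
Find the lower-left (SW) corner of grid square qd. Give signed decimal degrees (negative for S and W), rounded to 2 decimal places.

-60.00, 140.00

Field Q=16, D=3: +16·20° lon, +3·10° lat → SW at lon 140°, lat -60°.
latitude -60.00, longitude 140.00.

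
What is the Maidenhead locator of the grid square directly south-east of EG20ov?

Longitude subsquare o = 14; +1 → 15 = p.
Latitude subsquare v = 21; −1 → 20 = u.

EG20pu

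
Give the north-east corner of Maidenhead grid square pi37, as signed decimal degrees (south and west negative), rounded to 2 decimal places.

Field P=15, I=8: +15·20° lon, +8·10° lat → SW at lon 120°, lat -10°.
Square 3, 7: +3·2° lon, +7·1° lat → SW at lon 126°, lat -3°.
Cell spans 2° lon × 1° lat. NE corner is SW corner plus one full cell.
latitude -2.00, longitude 128.00.

-2.00, 128.00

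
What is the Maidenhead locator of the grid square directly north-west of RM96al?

Longitude subsquare a = 0; −1 → -1, wraps to 23 = x, carry into square.
Longitude square 9; −1 → 8.
Latitude subsquare l = 11; +1 → 12 = m.

RM86xm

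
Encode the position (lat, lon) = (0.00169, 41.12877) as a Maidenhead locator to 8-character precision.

Add 180° to longitude and 90° to latitude: 221.12877, 90.00169.
Field: 221.12877/20 → 11 → L, 90.00169/10 → 9 → J; chars LJ.
Square: 1.12877/2 → 0, 0.00169/1 → 0; chars 00.
Subsquare: 1.12877/0.0833333 → 13 → n, 0.00169/0.0416667 → 0 → a; chars na.
Extended square: 0.04544/0.00833333 → 5, 0.00169/0.00416667 → 0; chars 50.

LJ00na50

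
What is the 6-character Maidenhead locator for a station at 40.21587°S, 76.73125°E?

ME89is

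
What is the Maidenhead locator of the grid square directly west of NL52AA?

NL42xa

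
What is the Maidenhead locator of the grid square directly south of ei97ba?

EI96bx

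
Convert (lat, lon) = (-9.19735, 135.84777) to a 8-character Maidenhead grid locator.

PI70wt12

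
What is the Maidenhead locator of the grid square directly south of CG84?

Latitude square 4; −1 → 3.
The longitude characters are unchanged.

CG83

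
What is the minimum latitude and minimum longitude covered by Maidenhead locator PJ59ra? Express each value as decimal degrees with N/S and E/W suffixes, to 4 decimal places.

Field P=15, J=9: +15·20° lon, +9·10° lat → SW at lon 120°, lat 0°.
Square 5, 9: +5·2° lon, +9·1° lat → SW at lon 130°, lat 9°.
Subsquare r=17, a=0: +17·0.0833333° lon, +0·0.0416667° lat → SW at lon 131.417°, lat 9°.
latitude 9.0000° N, longitude 131.4167° E.

9.0000° N, 131.4167° E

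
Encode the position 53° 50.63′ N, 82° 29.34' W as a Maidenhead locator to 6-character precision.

Add 180° to longitude and 90° to latitude: 97.5110, 143.8438.
Field (20°×10°, letters A–R): 97.5110/20 → 4 → E, 143.8438/10 → 14 → O; chars EO.
Square (2°×1°, digits 0–9): 17.5110/2 → 8, 3.8438/1 → 3; chars 83.
Subsquare (5′×2.5′, letters a–x): 1.5110/0.0833333 → 18 → s, 0.8438/0.0416667 → 20 → u; chars su.

EO83su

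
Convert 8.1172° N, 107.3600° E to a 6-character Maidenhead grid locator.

OJ38qc

Shift to the Maidenhead origin (180°W, 90°S): lon 287.3600, lat 98.1172.
Field: 287.3600/20 → 14 → O, 98.1172/10 → 9 → J; chars OJ.
Square: 7.3600/2 → 3, 8.1172/1 → 8; chars 38.
Subsquare: 1.3600/0.0833333 → 16 → q, 0.1172/0.0416667 → 2 → c; chars qc.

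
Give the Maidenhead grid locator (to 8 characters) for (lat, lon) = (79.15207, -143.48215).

BQ89gd26

Add 180° to longitude and 90° to latitude: 36.51785, 169.15207.
Field: 36.51785/20 → 1 → B, 169.15207/10 → 16 → Q; chars BQ.
Square: 16.51785/2 → 8, 9.15207/1 → 9; chars 89.
Subsquare: 0.51785/0.0833333 → 6 → g, 0.15207/0.0416667 → 3 → d; chars gd.
Extended square: 0.01785/0.00833333 → 2, 0.02707/0.00416667 → 6; chars 26.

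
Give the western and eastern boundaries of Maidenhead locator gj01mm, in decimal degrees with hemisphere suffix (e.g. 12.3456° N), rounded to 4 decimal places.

Field G=6, J=9: +6·20° lon, +9·10° lat → SW at lon -60°, lat 0°.
Square 0, 1: +0·2° lon, +1·1° lat → SW at lon -60°, lat 1°.
Subsquare m=12, m=12: +12·0.0833333° lon, +12·0.0416667° lat → SW at lon -59°, lat 1.5°.
Cell spans 0.0833333° lon × 0.0416667° lat.
west 59.0000° W, east 58.9167° W.

59.0000° W, 58.9167° W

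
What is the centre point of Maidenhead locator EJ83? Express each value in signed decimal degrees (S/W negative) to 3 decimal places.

Field E=4, J=9: +4·20° lon, +9·10° lat → SW at lon -100°, lat 0°.
Square 8, 3: +8·2° lon, +3·1° lat → SW at lon -84°, lat 3°.
Cell spans 2° lon × 1° lat. Centre is SW corner plus half of each.
latitude 3.500, longitude -83.000.

3.500, -83.000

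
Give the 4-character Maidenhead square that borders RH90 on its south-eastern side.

Longitude square 9; +1 → 10, wraps to 0, carry into field.
Longitude field R = 17; +1 → 18, wraps to 0 = A, wrapping around the antimeridian.
Latitude square 0; −1 → -1, wraps to 9, carry into field.
Latitude field H = 7; −1 → 6 = G.

AG09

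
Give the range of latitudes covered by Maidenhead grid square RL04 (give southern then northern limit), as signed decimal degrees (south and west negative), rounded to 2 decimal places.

Field R=17, L=11: +17·20° lon, +11·10° lat → SW at lon 160°, lat 20°.
Square 0, 4: +0·2° lon, +4·1° lat → SW at lon 160°, lat 24°.
Cell spans 2° lon × 1° lat.
south 24.00, north 25.00.

24.00, 25.00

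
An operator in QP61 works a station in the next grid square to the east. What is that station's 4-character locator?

QP71

Longitude square 6; +1 → 7.
The latitude characters are unchanged.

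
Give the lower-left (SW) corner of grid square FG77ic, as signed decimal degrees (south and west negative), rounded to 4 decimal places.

-22.9167, -65.3333

Field F=5, G=6: +5·20° lon, +6·10° lat → SW at lon -80°, lat -30°.
Square 7, 7: +7·2° lon, +7·1° lat → SW at lon -66°, lat -23°.
Subsquare i=8, c=2: +8·0.0833333° lon, +2·0.0416667° lat → SW at lon -65.3333°, lat -22.9167°.
latitude -22.9167, longitude -65.3333.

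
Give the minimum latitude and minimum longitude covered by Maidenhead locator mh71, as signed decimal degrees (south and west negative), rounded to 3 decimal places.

Field M=12, H=7: +12·20° lon, +7·10° lat → SW at lon 60°, lat -20°.
Square 7, 1: +7·2° lon, +1·1° lat → SW at lon 74°, lat -19°.
latitude -19.000, longitude 74.000.

-19.000, 74.000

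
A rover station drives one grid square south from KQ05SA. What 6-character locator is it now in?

KQ04sx

Latitude subsquare a = 0; −1 → -1, wraps to 23 = x, carry into square.
Latitude square 5; −1 → 4.
The longitude characters are unchanged.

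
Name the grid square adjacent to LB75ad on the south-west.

LB65xc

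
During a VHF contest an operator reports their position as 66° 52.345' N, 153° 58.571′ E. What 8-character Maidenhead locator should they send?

Offset from 180°W / 90°S: lon 333.97618°, lat 156.87242°.
Field: lon ⌊333.97618/20⌋ = 16 → Q; lat ⌊156.87242/10⌋ = 15 → P.
Square: lon ⌊13.97618/2⌋ = 6; lat ⌊6.87242/1⌋ = 6.
Subsquare: lon ⌊1.97618/0.0833333⌋ = 23 → x; lat ⌊0.87242/0.0416667⌋ = 20 → u.
Extended square: lon ⌊0.05952/0.00833333⌋ = 7; lat ⌊0.03908/0.00416667⌋ = 9.

QP66xu79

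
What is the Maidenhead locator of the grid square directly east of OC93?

Longitude square 9; +1 → 10, wraps to 0, carry into field.
Longitude field O = 14; +1 → 15 = P.
The latitude characters are unchanged.

PC03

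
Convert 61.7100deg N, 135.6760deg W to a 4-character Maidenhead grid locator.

CP21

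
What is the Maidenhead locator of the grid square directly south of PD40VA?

PC49vx

Latitude subsquare a = 0; −1 → -1, wraps to 23 = x, carry into square.
Latitude square 0; −1 → -1, wraps to 9, carry into field.
Latitude field D = 3; −1 → 2 = C.
The longitude characters are unchanged.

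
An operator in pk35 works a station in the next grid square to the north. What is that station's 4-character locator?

PK36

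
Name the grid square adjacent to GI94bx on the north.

GI95ba

Latitude subsquare x = 23; +1 → 24, wraps to 0 = a, carry into square.
Latitude square 4; +1 → 5.
The longitude characters are unchanged.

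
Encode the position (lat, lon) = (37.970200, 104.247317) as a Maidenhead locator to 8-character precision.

OM27cx92

Offset from 180°W / 90°S: lon 284.24732°, lat 127.97020°.
Field: lon ⌊284.24732/20⌋ = 14 → O; lat ⌊127.97020/10⌋ = 12 → M.
Square: lon ⌊4.24732/2⌋ = 2; lat ⌊7.97020/1⌋ = 7.
Subsquare: lon ⌊0.24732/0.0833333⌋ = 2 → c; lat ⌊0.97020/0.0416667⌋ = 23 → x.
Extended square: lon ⌊0.08065/0.00833333⌋ = 9; lat ⌊0.01187/0.00416667⌋ = 2.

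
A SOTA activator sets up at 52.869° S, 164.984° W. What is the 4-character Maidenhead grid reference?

Shift to the Maidenhead origin (180°W, 90°S): lon 15.02, lat 37.13.
Field (20°×10°, letters A–R): lon ⌊15.02/20⌋ = 0 → A; lat ⌊37.13/10⌋ = 3 → D.
Square (2°×1°, digits 0–9): lon ⌊15.02/2⌋ = 7; lat ⌊7.13/1⌋ = 7.

AD77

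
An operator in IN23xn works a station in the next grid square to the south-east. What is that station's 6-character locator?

IN33am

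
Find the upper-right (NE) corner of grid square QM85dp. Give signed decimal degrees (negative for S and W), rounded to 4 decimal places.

Field Q=16, M=12: +16·20° lon, +12·10° lat → SW at lon 140°, lat 30°.
Square 8, 5: +8·2° lon, +5·1° lat → SW at lon 156°, lat 35°.
Subsquare d=3, p=15: +3·0.0833333° lon, +15·0.0416667° lat → SW at lon 156.25°, lat 35.625°.
Cell spans 0.0833333° lon × 0.0416667° lat. NE corner is SW corner plus one full cell.
latitude 35.6667, longitude 156.3333.

35.6667, 156.3333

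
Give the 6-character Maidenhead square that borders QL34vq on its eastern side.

QL34wq

Longitude subsquare v = 21; +1 → 22 = w.
The latitude characters are unchanged.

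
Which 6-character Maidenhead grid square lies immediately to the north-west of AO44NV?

Longitude subsquare n = 13; −1 → 12 = m.
Latitude subsquare v = 21; +1 → 22 = w.

AO44mw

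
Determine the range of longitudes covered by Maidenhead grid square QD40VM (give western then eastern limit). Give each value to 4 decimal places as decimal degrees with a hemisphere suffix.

Field Q=16, D=3: +16·20° lon, +3·10° lat → SW at lon 140°, lat -60°.
Square 4, 0: +4·2° lon, +0·1° lat → SW at lon 148°, lat -60°.
Subsquare v=21, m=12: +21·0.0833333° lon, +12·0.0416667° lat → SW at lon 149.75°, lat -59.5°.
Cell spans 0.0833333° lon × 0.0416667° lat.
west 149.7500° E, east 149.8333° E.

149.7500° E, 149.8333° E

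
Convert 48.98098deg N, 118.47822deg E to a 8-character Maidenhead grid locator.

ON98fx75

Shift to the Maidenhead origin (180°W, 90°S): lon 298.47822, lat 138.98098.
Field: lon ⌊298.47822/20⌋ = 14 → O; lat ⌊138.98098/10⌋ = 13 → N.
Square: lon ⌊18.47822/2⌋ = 9; lat ⌊8.98098/1⌋ = 8.
Subsquare: lon ⌊0.47822/0.0833333⌋ = 5 → f; lat ⌊0.98098/0.0416667⌋ = 23 → x.
Extended square: lon ⌊0.06155/0.00833333⌋ = 7; lat ⌊0.02265/0.00416667⌋ = 5.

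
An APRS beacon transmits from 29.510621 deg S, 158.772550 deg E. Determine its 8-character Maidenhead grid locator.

QG90jl27

Add 180° to longitude and 90° to latitude: 338.77255, 60.48938.
Field: 338.77255/20 → 16 → Q, 60.48938/10 → 6 → G; chars QG.
Square: 18.77255/2 → 9, 0.48938/1 → 0; chars 90.
Subsquare: 0.77255/0.0833333 → 9 → j, 0.48938/0.0416667 → 11 → l; chars jl.
Extended square: 0.02255/0.00833333 → 2, 0.03105/0.00416667 → 7; chars 27.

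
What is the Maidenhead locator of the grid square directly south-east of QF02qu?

QF02rt

Longitude subsquare q = 16; +1 → 17 = r.
Latitude subsquare u = 20; −1 → 19 = t.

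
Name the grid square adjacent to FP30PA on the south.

FO39px

Latitude subsquare a = 0; −1 → -1, wraps to 23 = x, carry into square.
Latitude square 0; −1 → -1, wraps to 9, carry into field.
Latitude field P = 15; −1 → 14 = O.
The longitude characters are unchanged.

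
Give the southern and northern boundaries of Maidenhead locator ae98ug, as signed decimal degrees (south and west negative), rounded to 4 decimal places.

Field A=0, E=4: +0·20° lon, +4·10° lat → SW at lon -180°, lat -50°.
Square 9, 8: +9·2° lon, +8·1° lat → SW at lon -162°, lat -42°.
Subsquare u=20, g=6: +20·0.0833333° lon, +6·0.0416667° lat → SW at lon -160.333°, lat -41.75°.
Cell spans 0.0833333° lon × 0.0416667° lat.
south -41.7500, north -41.7083.

-41.7500, -41.7083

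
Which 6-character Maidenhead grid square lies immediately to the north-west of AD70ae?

AD60xf

Longitude subsquare a = 0; −1 → -1, wraps to 23 = x, carry into square.
Longitude square 7; −1 → 6.
Latitude subsquare e = 4; +1 → 5 = f.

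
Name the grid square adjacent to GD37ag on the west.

Longitude subsquare a = 0; −1 → -1, wraps to 23 = x, carry into square.
Longitude square 3; −1 → 2.
The latitude characters are unchanged.

GD27xg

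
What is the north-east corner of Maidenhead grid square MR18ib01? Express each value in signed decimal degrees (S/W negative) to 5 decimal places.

88.05000, 62.67500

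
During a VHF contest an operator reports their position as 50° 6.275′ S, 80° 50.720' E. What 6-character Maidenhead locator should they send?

Shift to the Maidenhead origin (180°W, 90°S): lon 260.8453, lat 39.8954.
Field (20°×10°, letters A–R): lon ⌊260.8453/20⌋ = 13 → N; lat ⌊39.8954/10⌋ = 3 → D.
Square (2°×1°, digits 0–9): lon ⌊0.8453/2⌋ = 0; lat ⌊9.8954/1⌋ = 9.
Subsquare (5′×2.5′, letters a–x): lon ⌊0.8453/0.0833333⌋ = 10 → k; lat ⌊0.8954/0.0416667⌋ = 21 → v.

ND09kv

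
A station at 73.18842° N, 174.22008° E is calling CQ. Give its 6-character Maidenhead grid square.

Shift to the Maidenhead origin (180°W, 90°S): lon 354.2201, lat 163.1884.
Field (20°×10°, letters A–R): lon ⌊354.2201/20⌋ = 17 → R; lat ⌊163.1884/10⌋ = 16 → Q.
Square (2°×1°, digits 0–9): lon ⌊14.2201/2⌋ = 7; lat ⌊3.1884/1⌋ = 3.
Subsquare (5′×2.5′, letters a–x): lon ⌊0.2201/0.0833333⌋ = 2 → c; lat ⌊0.1884/0.0416667⌋ = 4 → e.

RQ73ce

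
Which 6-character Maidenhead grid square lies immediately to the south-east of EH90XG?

Longitude subsquare x = 23; +1 → 24, wraps to 0 = a, carry into square.
Longitude square 9; +1 → 10, wraps to 0, carry into field.
Longitude field E = 4; +1 → 5 = F.
Latitude subsquare g = 6; −1 → 5 = f.

FH00af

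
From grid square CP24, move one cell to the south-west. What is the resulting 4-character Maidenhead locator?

CP13

Longitude square 2; −1 → 1.
Latitude square 4; −1 → 3.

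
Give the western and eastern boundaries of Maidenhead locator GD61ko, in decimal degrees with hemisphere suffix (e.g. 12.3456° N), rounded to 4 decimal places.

47.1667° W, 47.0833° W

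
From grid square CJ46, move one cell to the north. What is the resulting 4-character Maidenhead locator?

Latitude square 6; +1 → 7.
The longitude characters are unchanged.

CJ47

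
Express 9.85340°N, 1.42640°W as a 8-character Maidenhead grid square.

IJ99gu84

Add 180° to longitude and 90° to latitude: 178.57360, 99.85340.
Field: lon ⌊178.57360/20⌋ = 8 → I; lat ⌊99.85340/10⌋ = 9 → J.
Square: lon ⌊18.57360/2⌋ = 9; lat ⌊9.85340/1⌋ = 9.
Subsquare: lon ⌊0.57360/0.0833333⌋ = 6 → g; lat ⌊0.85340/0.0416667⌋ = 20 → u.
Extended square: lon ⌊0.07360/0.00833333⌋ = 8; lat ⌊0.02007/0.00416667⌋ = 4.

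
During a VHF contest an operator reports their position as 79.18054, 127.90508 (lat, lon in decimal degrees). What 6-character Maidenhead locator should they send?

Add 180° to longitude and 90° to latitude: 307.9051, 169.1805.
Field (20°×10°, letters A–R): 307.9051/20 → 15 → P, 169.1805/10 → 16 → Q; chars PQ.
Square (2°×1°, digits 0–9): 7.9051/2 → 3, 9.1805/1 → 9; chars 39.
Subsquare (5′×2.5′, letters a–x): 1.9051/0.0833333 → 22 → w, 0.1805/0.0416667 → 4 → e; chars we.

PQ39we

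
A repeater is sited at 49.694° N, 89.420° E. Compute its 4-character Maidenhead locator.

Offset from 180°W / 90°S: lon 269.42°, lat 139.69°.
Field (20°×10°, letters A–R): lon ⌊269.42/20⌋ = 13 → N; lat ⌊139.69/10⌋ = 13 → N.
Square (2°×1°, digits 0–9): lon ⌊9.42/2⌋ = 4; lat ⌊9.69/1⌋ = 9.

NN49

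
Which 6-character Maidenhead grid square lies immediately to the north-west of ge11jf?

Longitude subsquare j = 9; −1 → 8 = i.
Latitude subsquare f = 5; +1 → 6 = g.

GE11ig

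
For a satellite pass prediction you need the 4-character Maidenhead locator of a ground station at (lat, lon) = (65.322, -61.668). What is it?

FP95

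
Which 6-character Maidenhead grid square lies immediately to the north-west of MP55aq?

MP45xr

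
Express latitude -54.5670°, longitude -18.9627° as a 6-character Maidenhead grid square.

Add 180° to longitude and 90° to latitude: 161.0373, 35.4330.
Field: lon ⌊161.0373/20⌋ = 8 → I; lat ⌊35.4330/10⌋ = 3 → D.
Square: lon ⌊1.0373/2⌋ = 0; lat ⌊5.4330/1⌋ = 5.
Subsquare: lon ⌊1.0373/0.0833333⌋ = 12 → m; lat ⌊0.4330/0.0416667⌋ = 10 → k.

ID05mk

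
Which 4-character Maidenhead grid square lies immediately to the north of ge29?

Latitude square 9; +1 → 10, wraps to 0, carry into field.
Latitude field E = 4; +1 → 5 = F.
The longitude characters are unchanged.

GF20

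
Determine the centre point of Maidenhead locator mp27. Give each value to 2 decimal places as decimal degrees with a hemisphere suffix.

67.50° N, 65.00° E

Field M=12, P=15: +12·20° lon, +15·10° lat → SW at lon 60°, lat 60°.
Square 2, 7: +2·2° lon, +7·1° lat → SW at lon 64°, lat 67°.
Cell spans 2° lon × 1° lat. Centre is SW corner plus half of each.
latitude 67.50° N, longitude 65.00° E.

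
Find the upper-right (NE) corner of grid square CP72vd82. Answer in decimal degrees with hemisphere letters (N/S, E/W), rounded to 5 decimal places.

Field C=2, P=15: +2·20° lon, +15·10° lat → SW at lon -140°, lat 60°.
Square 7, 2: +7·2° lon, +2·1° lat → SW at lon -126°, lat 62°.
Subsquare v=21, d=3: +21·0.0833333° lon, +3·0.0416667° lat → SW at lon -124.25°, lat 62.125°.
Extended square 8, 2: +8·0.00833333° lon, +2·0.00416667° lat → SW at lon -124.183°, lat 62.1333°.
Cell spans 0.00833333° lon × 0.00416667° lat. NE corner is SW corner plus one full cell.
latitude 62.13750° N, longitude 124.17500° W.

62.13750° N, 124.17500° W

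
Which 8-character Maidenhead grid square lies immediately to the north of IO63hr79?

IO63hs70

Latitude extended square 9; +1 → 10, wraps to 0, carry into subsquare.
Latitude subsquare r = 17; +1 → 18 = s.
The longitude characters are unchanged.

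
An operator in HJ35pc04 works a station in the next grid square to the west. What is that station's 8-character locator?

HJ35oc94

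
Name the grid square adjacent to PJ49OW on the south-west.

PJ49nv

Longitude subsquare o = 14; −1 → 13 = n.
Latitude subsquare w = 22; −1 → 21 = v.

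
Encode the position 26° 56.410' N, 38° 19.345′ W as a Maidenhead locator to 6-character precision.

Offset from 180°W / 90°S: lon 141.6776°, lat 116.9402°.
Field: lon ⌊141.6776/20⌋ = 7 → H; lat ⌊116.9402/10⌋ = 11 → L.
Square: lon ⌊1.6776/2⌋ = 0; lat ⌊6.9402/1⌋ = 6.
Subsquare: lon ⌊1.6776/0.0833333⌋ = 20 → u; lat ⌊0.9402/0.0416667⌋ = 22 → w.

HL06uw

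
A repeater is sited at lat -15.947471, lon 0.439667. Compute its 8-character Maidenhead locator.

Add 180° to longitude and 90° to latitude: 180.43967, 74.05253.
Field: 180.43967/20 → 9 → J, 74.05253/10 → 7 → H; chars JH.
Square: 0.43967/2 → 0, 4.05253/1 → 4; chars 04.
Subsquare: 0.43967/0.0833333 → 5 → f, 0.05253/0.0416667 → 1 → b; chars fb.
Extended square: 0.02300/0.00833333 → 2, 0.01086/0.00416667 → 2; chars 22.

JH04fb22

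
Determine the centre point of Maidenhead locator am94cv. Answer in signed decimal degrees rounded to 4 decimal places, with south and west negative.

Field A=0, M=12: +0·20° lon, +12·10° lat → SW at lon -180°, lat 30°.
Square 9, 4: +9·2° lon, +4·1° lat → SW at lon -162°, lat 34°.
Subsquare c=2, v=21: +2·0.0833333° lon, +21·0.0416667° lat → SW at lon -161.833°, lat 34.875°.
Cell spans 0.0833333° lon × 0.0416667° lat. Centre is SW corner plus half of each.
latitude 34.8958, longitude -161.7917.

34.8958, -161.7917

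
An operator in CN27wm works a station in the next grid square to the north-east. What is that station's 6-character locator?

CN27xn

Longitude subsquare w = 22; +1 → 23 = x.
Latitude subsquare m = 12; +1 → 13 = n.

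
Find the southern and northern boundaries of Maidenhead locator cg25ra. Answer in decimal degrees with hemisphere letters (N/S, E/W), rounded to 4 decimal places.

Field C=2, G=6: +2·20° lon, +6·10° lat → SW at lon -140°, lat -30°.
Square 2, 5: +2·2° lon, +5·1° lat → SW at lon -136°, lat -25°.
Subsquare r=17, a=0: +17·0.0833333° lon, +0·0.0416667° lat → SW at lon -134.583°, lat -25°.
Cell spans 0.0833333° lon × 0.0416667° lat.
south 25.0000° S, north 24.9583° S.

25.0000° S, 24.9583° S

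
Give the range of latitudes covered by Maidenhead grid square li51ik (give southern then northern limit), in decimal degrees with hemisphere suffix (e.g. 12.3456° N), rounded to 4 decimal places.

Field L=11, I=8: +11·20° lon, +8·10° lat → SW at lon 40°, lat -10°.
Square 5, 1: +5·2° lon, +1·1° lat → SW at lon 50°, lat -9°.
Subsquare i=8, k=10: +8·0.0833333° lon, +10·0.0416667° lat → SW at lon 50.6667°, lat -8.58333°.
Cell spans 0.0833333° lon × 0.0416667° lat.
south 8.5833° S, north 8.5417° S.

8.5833° S, 8.5417° S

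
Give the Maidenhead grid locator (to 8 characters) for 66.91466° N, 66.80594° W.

FP66ov39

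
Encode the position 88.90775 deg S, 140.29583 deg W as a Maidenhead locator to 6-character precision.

BA91uc

Shift to the Maidenhead origin (180°W, 90°S): lon 39.7042, lat 1.0923.
Field: lon ⌊39.7042/20⌋ = 1 → B; lat ⌊1.0923/10⌋ = 0 → A.
Square: lon ⌊19.7042/2⌋ = 9; lat ⌊1.0923/1⌋ = 1.
Subsquare: lon ⌊1.7042/0.0833333⌋ = 20 → u; lat ⌊0.0923/0.0416667⌋ = 2 → c.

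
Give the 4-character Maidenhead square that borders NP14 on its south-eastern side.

NP23

Longitude square 1; +1 → 2.
Latitude square 4; −1 → 3.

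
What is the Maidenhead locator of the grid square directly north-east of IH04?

IH15

Longitude square 0; +1 → 1.
Latitude square 4; +1 → 5.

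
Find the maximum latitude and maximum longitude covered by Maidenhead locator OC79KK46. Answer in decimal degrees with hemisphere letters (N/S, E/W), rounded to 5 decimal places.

60.55417° S, 114.87500° E

Field O=14, C=2: +14·20° lon, +2·10° lat → SW at lon 100°, lat -70°.
Square 7, 9: +7·2° lon, +9·1° lat → SW at lon 114°, lat -61°.
Subsquare k=10, k=10: +10·0.0833333° lon, +10·0.0416667° lat → SW at lon 114.833°, lat -60.5833°.
Extended square 4, 6: +4·0.00833333° lon, +6·0.00416667° lat → SW at lon 114.867°, lat -60.5583°.
Cell spans 0.00833333° lon × 0.00416667° lat. NE corner is SW corner plus one full cell.
latitude 60.55417° S, longitude 114.87500° E.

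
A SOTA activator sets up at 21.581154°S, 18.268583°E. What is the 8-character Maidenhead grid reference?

JG98dk20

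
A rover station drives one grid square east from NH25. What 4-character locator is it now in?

NH35

Longitude square 2; +1 → 3.
The latitude characters are unchanged.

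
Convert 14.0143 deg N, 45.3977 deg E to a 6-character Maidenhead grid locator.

Shift to the Maidenhead origin (180°W, 90°S): lon 225.3977, lat 104.0143.
Field (20°×10°, letters A–R): 225.3977/20 → 11 → L, 104.0143/10 → 10 → K; chars LK.
Square (2°×1°, digits 0–9): 5.3977/2 → 2, 4.0143/1 → 4; chars 24.
Subsquare (5′×2.5′, letters a–x): 1.3977/0.0833333 → 16 → q, 0.0143/0.0416667 → 0 → a; chars qa.

LK24qa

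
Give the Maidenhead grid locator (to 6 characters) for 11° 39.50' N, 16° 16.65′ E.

JK81dp

Add 180° to longitude and 90° to latitude: 196.2775, 101.6583.
Field: 196.2775/20 → 9 → J, 101.6583/10 → 10 → K; chars JK.
Square: 16.2775/2 → 8, 1.6583/1 → 1; chars 81.
Subsquare: 0.2775/0.0833333 → 3 → d, 0.6583/0.0416667 → 15 → p; chars dp.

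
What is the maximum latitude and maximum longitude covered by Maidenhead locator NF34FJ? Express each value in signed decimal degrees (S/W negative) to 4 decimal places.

-35.5833, 86.5000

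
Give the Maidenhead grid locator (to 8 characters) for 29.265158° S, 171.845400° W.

Offset from 180°W / 90°S: lon 8.15460°, lat 60.73484°.
Field (20°×10°, letters A–R): 8.15460/20 → 0 → A, 60.73484/10 → 6 → G; chars AG.
Square (2°×1°, digits 0–9): 8.15460/2 → 4, 0.73484/1 → 0; chars 40.
Subsquare (5′×2.5′, letters a–x): 0.15460/0.0833333 → 1 → b, 0.73484/0.0416667 → 17 → r; chars br.
Extended square (30″×15″, digits 0–9): 0.07127/0.00833333 → 8, 0.02651/0.00416667 → 6; chars 86.

AG40br86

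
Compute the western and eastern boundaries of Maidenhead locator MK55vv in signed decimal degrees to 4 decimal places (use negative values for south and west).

71.7500, 71.8333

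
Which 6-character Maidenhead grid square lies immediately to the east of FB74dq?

FB74eq

Longitude subsquare d = 3; +1 → 4 = e.
The latitude characters are unchanged.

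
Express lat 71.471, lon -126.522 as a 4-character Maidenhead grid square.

CQ61

Shift to the Maidenhead origin (180°W, 90°S): lon 53.48, lat 161.47.
Field: 53.48/20 → 2 → C, 161.47/10 → 16 → Q; chars CQ.
Square: 13.48/2 → 6, 1.47/1 → 1; chars 61.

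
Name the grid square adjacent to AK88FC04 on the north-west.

Longitude extended square 0; −1 → -1, wraps to 9, carry into subsquare.
Longitude subsquare f = 5; −1 → 4 = e.
Latitude extended square 4; +1 → 5.

AK88ec95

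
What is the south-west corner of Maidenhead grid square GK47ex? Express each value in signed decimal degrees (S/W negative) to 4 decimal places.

17.9583, -51.6667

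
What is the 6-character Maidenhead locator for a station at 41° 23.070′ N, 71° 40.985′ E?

Offset from 180°W / 90°S: lon 251.6831°, lat 131.3845°.
Field: lon ⌊251.6831/20⌋ = 12 → M; lat ⌊131.3845/10⌋ = 13 → N.
Square: lon ⌊11.6831/2⌋ = 5; lat ⌊1.3845/1⌋ = 1.
Subsquare: lon ⌊1.6831/0.0833333⌋ = 20 → u; lat ⌊0.3845/0.0416667⌋ = 9 → j.

MN51uj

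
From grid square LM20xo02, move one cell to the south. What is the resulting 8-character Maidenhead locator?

LM20xo01

Latitude extended square 2; −1 → 1.
The longitude characters are unchanged.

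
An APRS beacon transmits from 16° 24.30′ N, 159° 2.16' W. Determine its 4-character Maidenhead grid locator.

BK06

Add 180° to longitude and 90° to latitude: 20.96, 106.41.
Field (20°×10°, letters A–R): 20.96/20 → 1 → B, 106.41/10 → 10 → K; chars BK.
Square (2°×1°, digits 0–9): 0.96/2 → 0, 6.41/1 → 6; chars 06.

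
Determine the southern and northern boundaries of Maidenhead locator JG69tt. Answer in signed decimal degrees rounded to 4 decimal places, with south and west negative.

-20.2083, -20.1667

Field J=9, G=6: +9·20° lon, +6·10° lat → SW at lon 0°, lat -30°.
Square 6, 9: +6·2° lon, +9·1° lat → SW at lon 12°, lat -21°.
Subsquare t=19, t=19: +19·0.0833333° lon, +19·0.0416667° lat → SW at lon 13.5833°, lat -20.2083°.
Cell spans 0.0833333° lon × 0.0416667° lat.
south -20.2083, north -20.1667.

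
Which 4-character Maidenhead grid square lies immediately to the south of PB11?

PB10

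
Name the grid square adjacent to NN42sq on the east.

NN42tq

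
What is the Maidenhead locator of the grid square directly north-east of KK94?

LK05

Longitude square 9; +1 → 10, wraps to 0, carry into field.
Longitude field K = 10; +1 → 11 = L.
Latitude square 4; +1 → 5.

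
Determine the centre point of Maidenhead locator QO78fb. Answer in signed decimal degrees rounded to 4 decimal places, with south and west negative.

58.0625, 154.4583

Field Q=16, O=14: +16·20° lon, +14·10° lat → SW at lon 140°, lat 50°.
Square 7, 8: +7·2° lon, +8·1° lat → SW at lon 154°, lat 58°.
Subsquare f=5, b=1: +5·0.0833333° lon, +1·0.0416667° lat → SW at lon 154.417°, lat 58.0417°.
Cell spans 0.0833333° lon × 0.0416667° lat. Centre is SW corner plus half of each.
latitude 58.0625, longitude 154.4583.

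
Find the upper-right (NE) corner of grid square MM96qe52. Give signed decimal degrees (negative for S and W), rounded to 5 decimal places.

Field M=12, M=12: +12·20° lon, +12·10° lat → SW at lon 60°, lat 30°.
Square 9, 6: +9·2° lon, +6·1° lat → SW at lon 78°, lat 36°.
Subsquare q=16, e=4: +16·0.0833333° lon, +4·0.0416667° lat → SW at lon 79.3333°, lat 36.1667°.
Extended square 5, 2: +5·0.00833333° lon, +2·0.00416667° lat → SW at lon 79.375°, lat 36.175°.
Cell spans 0.00833333° lon × 0.00416667° lat. NE corner is SW corner plus one full cell.
latitude 36.17917, longitude 79.38333.

36.17917, 79.38333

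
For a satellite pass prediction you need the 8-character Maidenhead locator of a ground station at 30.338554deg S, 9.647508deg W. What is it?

Shift to the Maidenhead origin (180°W, 90°S): lon 170.35249, lat 59.66145.
Field: 170.35249/20 → 8 → I, 59.66145/10 → 5 → F; chars IF.
Square: 10.35249/2 → 5, 9.66145/1 → 9; chars 59.
Subsquare: 0.35249/0.0833333 → 4 → e, 0.66145/0.0416667 → 15 → p; chars ep.
Extended square: 0.01916/0.00833333 → 2, 0.03645/0.00416667 → 8; chars 28.

IF59ep28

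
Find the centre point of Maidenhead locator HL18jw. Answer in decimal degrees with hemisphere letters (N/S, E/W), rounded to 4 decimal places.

Field H=7, L=11: +7·20° lon, +11·10° lat → SW at lon -40°, lat 20°.
Square 1, 8: +1·2° lon, +8·1° lat → SW at lon -38°, lat 28°.
Subsquare j=9, w=22: +9·0.0833333° lon, +22·0.0416667° lat → SW at lon -37.25°, lat 28.9167°.
Cell spans 0.0833333° lon × 0.0416667° lat. Centre is SW corner plus half of each.
latitude 28.9375° N, longitude 37.2083° W.

28.9375° N, 37.2083° W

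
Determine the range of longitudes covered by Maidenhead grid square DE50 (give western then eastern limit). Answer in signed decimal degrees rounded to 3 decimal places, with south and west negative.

-110.000, -108.000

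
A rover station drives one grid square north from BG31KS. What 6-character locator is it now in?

BG31kt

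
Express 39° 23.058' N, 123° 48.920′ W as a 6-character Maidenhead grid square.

Offset from 180°W / 90°S: lon 56.1847°, lat 129.3843°.
Field: lon ⌊56.1847/20⌋ = 2 → C; lat ⌊129.3843/10⌋ = 12 → M.
Square: lon ⌊16.1847/2⌋ = 8; lat ⌊9.3843/1⌋ = 9.
Subsquare: lon ⌊0.1847/0.0833333⌋ = 2 → c; lat ⌊0.3843/0.0416667⌋ = 9 → j.

CM89cj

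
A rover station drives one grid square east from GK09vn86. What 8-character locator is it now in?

GK09vn96

Longitude extended square 8; +1 → 9.
The latitude characters are unchanged.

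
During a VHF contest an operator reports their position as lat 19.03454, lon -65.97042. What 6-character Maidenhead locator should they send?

FK79aa

Shift to the Maidenhead origin (180°W, 90°S): lon 114.0296, lat 109.0345.
Field (20°×10°, letters A–R): 114.0296/20 → 5 → F, 109.0345/10 → 10 → K; chars FK.
Square (2°×1°, digits 0–9): 14.0296/2 → 7, 9.0345/1 → 9; chars 79.
Subsquare (5′×2.5′, letters a–x): 0.0296/0.0833333 → 0 → a, 0.0345/0.0416667 → 0 → a; chars aa.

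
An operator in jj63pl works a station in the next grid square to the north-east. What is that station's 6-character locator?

JJ63qm

Longitude subsquare p = 15; +1 → 16 = q.
Latitude subsquare l = 11; +1 → 12 = m.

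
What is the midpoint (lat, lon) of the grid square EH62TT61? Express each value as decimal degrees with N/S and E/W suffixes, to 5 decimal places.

Field E=4, H=7: +4·20° lon, +7·10° lat → SW at lon -100°, lat -20°.
Square 6, 2: +6·2° lon, +2·1° lat → SW at lon -88°, lat -18°.
Subsquare t=19, t=19: +19·0.0833333° lon, +19·0.0416667° lat → SW at lon -86.4167°, lat -17.2083°.
Extended square 6, 1: +6·0.00833333° lon, +1·0.00416667° lat → SW at lon -86.3667°, lat -17.2042°.
Cell spans 0.00833333° lon × 0.00416667° lat. Centre is SW corner plus half of each.
latitude 17.20208° S, longitude 86.36250° W.

17.20208° S, 86.36250° W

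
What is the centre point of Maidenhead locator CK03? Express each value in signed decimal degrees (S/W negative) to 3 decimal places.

Field C=2, K=10: +2·20° lon, +10·10° lat → SW at lon -140°, lat 10°.
Square 0, 3: +0·2° lon, +3·1° lat → SW at lon -140°, lat 13°.
Cell spans 2° lon × 1° lat. Centre is SW corner plus half of each.
latitude 13.500, longitude -139.000.

13.500, -139.000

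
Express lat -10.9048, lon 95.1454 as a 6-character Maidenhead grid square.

NH79nc

Add 180° to longitude and 90° to latitude: 275.1454, 79.0952.
Field: lon ⌊275.1454/20⌋ = 13 → N; lat ⌊79.0952/10⌋ = 7 → H.
Square: lon ⌊15.1454/2⌋ = 7; lat ⌊9.0952/1⌋ = 9.
Subsquare: lon ⌊1.1454/0.0833333⌋ = 13 → n; lat ⌊0.0952/0.0416667⌋ = 2 → c.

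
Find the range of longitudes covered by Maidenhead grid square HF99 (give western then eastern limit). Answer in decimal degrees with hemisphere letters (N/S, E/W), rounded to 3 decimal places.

22.000° W, 20.000° W

Field H=7, F=5: +7·20° lon, +5·10° lat → SW at lon -40°, lat -40°.
Square 9, 9: +9·2° lon, +9·1° lat → SW at lon -22°, lat -31°.
Cell spans 2° lon × 1° lat.
west 22.000° W, east 20.000° W.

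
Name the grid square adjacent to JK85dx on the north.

Latitude subsquare x = 23; +1 → 24, wraps to 0 = a, carry into square.
Latitude square 5; +1 → 6.
The longitude characters are unchanged.

JK86da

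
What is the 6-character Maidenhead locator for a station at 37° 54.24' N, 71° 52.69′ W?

FM47bv

Offset from 180°W / 90°S: lon 108.1218°, lat 127.9040°.
Field: lon ⌊108.1218/20⌋ = 5 → F; lat ⌊127.9040/10⌋ = 12 → M.
Square: lon ⌊8.1218/2⌋ = 4; lat ⌊7.9040/1⌋ = 7.
Subsquare: lon ⌊0.1218/0.0833333⌋ = 1 → b; lat ⌊0.9040/0.0416667⌋ = 21 → v.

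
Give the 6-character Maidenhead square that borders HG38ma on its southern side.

Latitude subsquare a = 0; −1 → -1, wraps to 23 = x, carry into square.
Latitude square 8; −1 → 7.
The longitude characters are unchanged.

HG37mx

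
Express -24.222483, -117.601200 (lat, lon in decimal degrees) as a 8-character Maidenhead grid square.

DG15es76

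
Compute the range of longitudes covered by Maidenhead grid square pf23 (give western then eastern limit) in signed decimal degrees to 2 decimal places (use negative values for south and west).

Field P=15, F=5: +15·20° lon, +5·10° lat → SW at lon 120°, lat -40°.
Square 2, 3: +2·2° lon, +3·1° lat → SW at lon 124°, lat -37°.
Cell spans 2° lon × 1° lat.
west 124.00, east 126.00.

124.00, 126.00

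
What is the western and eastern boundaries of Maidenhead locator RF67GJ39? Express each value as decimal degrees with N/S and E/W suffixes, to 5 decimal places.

172.52500° E, 172.53333° E

Field R=17, F=5: +17·20° lon, +5·10° lat → SW at lon 160°, lat -40°.
Square 6, 7: +6·2° lon, +7·1° lat → SW at lon 172°, lat -33°.
Subsquare g=6, j=9: +6·0.0833333° lon, +9·0.0416667° lat → SW at lon 172.5°, lat -32.625°.
Extended square 3, 9: +3·0.00833333° lon, +9·0.00416667° lat → SW at lon 172.525°, lat -32.5875°.
Cell spans 0.00833333° lon × 0.00416667° lat.
west 172.52500° E, east 172.53333° E.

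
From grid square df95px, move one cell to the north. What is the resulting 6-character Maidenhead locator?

Latitude subsquare x = 23; +1 → 24, wraps to 0 = a, carry into square.
Latitude square 5; +1 → 6.
The longitude characters are unchanged.

DF96pa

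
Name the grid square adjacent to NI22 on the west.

NI12

Longitude square 2; −1 → 1.
The latitude characters are unchanged.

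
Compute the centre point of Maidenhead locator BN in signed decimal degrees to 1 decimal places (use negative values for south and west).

45.0, -150.0

Field B=1, N=13: +1·20° lon, +13·10° lat → SW at lon -160°, lat 40°.
Cell spans 20° lon × 10° lat. Centre is SW corner plus half of each.
latitude 45.0, longitude -150.0.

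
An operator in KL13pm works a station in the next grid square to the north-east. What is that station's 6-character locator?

KL13qn

Longitude subsquare p = 15; +1 → 16 = q.
Latitude subsquare m = 12; +1 → 13 = n.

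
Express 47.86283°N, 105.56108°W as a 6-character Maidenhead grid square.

DN77fu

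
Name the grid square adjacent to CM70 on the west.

CM60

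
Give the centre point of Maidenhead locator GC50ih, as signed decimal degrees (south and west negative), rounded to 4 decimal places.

-69.6875, -49.2917

Field G=6, C=2: +6·20° lon, +2·10° lat → SW at lon -60°, lat -70°.
Square 5, 0: +5·2° lon, +0·1° lat → SW at lon -50°, lat -70°.
Subsquare i=8, h=7: +8·0.0833333° lon, +7·0.0416667° lat → SW at lon -49.3333°, lat -69.7083°.
Cell spans 0.0833333° lon × 0.0416667° lat. Centre is SW corner plus half of each.
latitude -69.6875, longitude -49.2917.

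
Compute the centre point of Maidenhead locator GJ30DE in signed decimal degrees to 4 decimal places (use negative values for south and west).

Field G=6, J=9: +6·20° lon, +9·10° lat → SW at lon -60°, lat 0°.
Square 3, 0: +3·2° lon, +0·1° lat → SW at lon -54°, lat 0°.
Subsquare d=3, e=4: +3·0.0833333° lon, +4·0.0416667° lat → SW at lon -53.75°, lat 0.166667°.
Cell spans 0.0833333° lon × 0.0416667° lat. Centre is SW corner plus half of each.
latitude 0.1875, longitude -53.7083.

0.1875, -53.7083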